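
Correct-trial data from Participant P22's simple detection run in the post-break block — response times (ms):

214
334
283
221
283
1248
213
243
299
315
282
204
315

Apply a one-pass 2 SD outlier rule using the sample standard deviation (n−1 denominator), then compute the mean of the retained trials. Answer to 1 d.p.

267.2 ms

n = 13, ΣRT = 4454, M = 342.615
Σ(x−M)² = 911275.08; s = √(911275.08/12) = 275.571
Cutoffs: 342.615 ± 2·275.571 → [-208.5, 893.8]
Outside: 1248 → excluded.
Retained (n=12): Σ = 3206, mean = 3206/12 = 267.167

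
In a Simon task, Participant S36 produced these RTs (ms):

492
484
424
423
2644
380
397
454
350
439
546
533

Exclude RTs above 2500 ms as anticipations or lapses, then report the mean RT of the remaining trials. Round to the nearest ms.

Excluded: 2644
Retained (n=11): Σ = 4922
Mean = 4922/11 = 447.4545

447 ms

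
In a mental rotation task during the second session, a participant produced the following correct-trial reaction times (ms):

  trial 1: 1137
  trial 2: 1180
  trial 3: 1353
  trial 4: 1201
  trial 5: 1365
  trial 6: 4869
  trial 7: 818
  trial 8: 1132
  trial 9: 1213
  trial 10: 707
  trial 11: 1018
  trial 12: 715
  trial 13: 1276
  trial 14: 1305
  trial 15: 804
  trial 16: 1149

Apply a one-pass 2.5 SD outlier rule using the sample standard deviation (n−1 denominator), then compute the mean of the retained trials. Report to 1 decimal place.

1091.5 ms

n = 16, ΣRT = 21242, M = 1327.625
Σ(x−M)² = 14094287.75; s = √(14094287.75/15) = 969.340
Cutoffs: 1327.625 ± 2.5·969.340 → [-1095.7, 3751.0]
Outside: 4869 → excluded.
Retained (n=15): Σ = 16373, mean = 16373/15 = 1091.533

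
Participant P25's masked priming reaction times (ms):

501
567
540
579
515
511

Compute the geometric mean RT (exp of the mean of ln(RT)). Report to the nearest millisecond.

ln(RT): 6.2166, 6.3404, 6.2916, 6.3613, 6.2442, 6.2364
Mean ln(RT) = 37.6904/6 = 6.28173
Geometric mean = exp(6.28173) = 534.71 ms

535 ms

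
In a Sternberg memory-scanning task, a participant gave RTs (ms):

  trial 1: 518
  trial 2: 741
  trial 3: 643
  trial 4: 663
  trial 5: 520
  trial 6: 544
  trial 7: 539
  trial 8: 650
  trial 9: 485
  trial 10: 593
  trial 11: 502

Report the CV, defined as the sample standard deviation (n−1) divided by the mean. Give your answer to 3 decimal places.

n = 11, Σ = 6398, M = 581.6364
Σ(x−M)² = 67348.545; s = √(67348.545/10) = 82.0662
CV = 82.0662 / 581.6364 = 0.14110

0.141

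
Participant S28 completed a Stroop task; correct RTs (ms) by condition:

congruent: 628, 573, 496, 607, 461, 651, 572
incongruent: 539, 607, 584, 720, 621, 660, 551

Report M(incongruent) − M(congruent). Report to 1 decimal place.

M(congruent) = 3988/7 = 569.714
M(incongruent) = 4282/7 = 611.714
Difference = 611.714 − 569.714 = 42.000 ms

42.0 ms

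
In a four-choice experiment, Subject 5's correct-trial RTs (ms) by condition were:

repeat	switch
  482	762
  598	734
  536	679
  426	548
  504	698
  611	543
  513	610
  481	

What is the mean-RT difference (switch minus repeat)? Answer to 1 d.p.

M(repeat) = 4151/8 = 518.875
M(switch) = 4574/7 = 653.429
Difference = 653.429 − 518.875 = 134.554 ms

134.6 ms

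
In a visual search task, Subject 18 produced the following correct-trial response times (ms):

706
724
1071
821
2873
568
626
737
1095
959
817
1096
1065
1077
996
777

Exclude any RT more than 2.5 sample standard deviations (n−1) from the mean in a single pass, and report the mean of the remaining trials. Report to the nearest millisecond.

n = 16, ΣRT = 16008, M = 1000.500
Σ(x−M)² = 4216798.00; s = √(4216798.00/15) = 530.207
Cutoffs: 1000.500 ± 2.5·530.207 → [-325.0, 2326.0]
Outside: 2873 → excluded.
Retained (n=15): Σ = 13135, mean = 13135/15 = 875.667

876 ms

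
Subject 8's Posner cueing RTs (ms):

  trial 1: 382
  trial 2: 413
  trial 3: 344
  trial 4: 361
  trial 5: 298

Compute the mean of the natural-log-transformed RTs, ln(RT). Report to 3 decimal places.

ln(RT): 5.9454, 6.0234, 5.8406, 5.8889, 5.6971
Σ ln(RT) = 29.3955
Mean = 29.3955/5 = 5.87910

5.879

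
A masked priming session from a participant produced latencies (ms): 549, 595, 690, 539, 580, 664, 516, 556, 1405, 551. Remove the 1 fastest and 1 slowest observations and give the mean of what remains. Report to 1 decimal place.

590.5 ms

Sorted: 516, 539, 549, 551, 556, 580, 595, 664, 690, 1405
Drop lowest 1 (516) and highest 1 (1405)
Remaining (n=8): Σ = 4724, mean = 4724/8 = 590.500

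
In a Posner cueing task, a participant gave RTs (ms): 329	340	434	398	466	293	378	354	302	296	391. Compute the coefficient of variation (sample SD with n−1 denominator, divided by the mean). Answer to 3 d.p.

0.158

n = 11, Σ = 3981, M = 361.9091
Σ(x−M)² = 32746.909; s = √(32746.909/10) = 57.2249
CV = 57.2249 / 361.9091 = 0.15812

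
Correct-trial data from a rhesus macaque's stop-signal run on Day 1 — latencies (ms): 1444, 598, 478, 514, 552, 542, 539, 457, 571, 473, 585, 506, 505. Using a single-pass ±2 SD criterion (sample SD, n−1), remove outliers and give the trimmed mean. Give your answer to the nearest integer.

n = 13, ΣRT = 7764, M = 597.231
Σ(x−M)² = 799414.31; s = √(799414.31/12) = 258.104
Cutoffs: 597.231 ± 2·258.104 → [81.0, 1113.4]
Outside: 1444 → excluded.
Retained (n=12): Σ = 6320, mean = 6320/12 = 526.667

527 ms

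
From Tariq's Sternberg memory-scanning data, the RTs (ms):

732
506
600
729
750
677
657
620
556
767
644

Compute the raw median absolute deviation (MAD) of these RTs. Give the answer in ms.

72 ms

Sorted: 506, 556, 600, 620, 644, 657, 677, 729, 732, 750, 767 → median = 657
|x − 657|: 75, 151, 57, 72, 93, 20, 0, 37, 101, 110, 13
Sorted deviations: 0, 13, 20, 37, 57, 72, 75, 93, 101, 110, 151 → MAD = 72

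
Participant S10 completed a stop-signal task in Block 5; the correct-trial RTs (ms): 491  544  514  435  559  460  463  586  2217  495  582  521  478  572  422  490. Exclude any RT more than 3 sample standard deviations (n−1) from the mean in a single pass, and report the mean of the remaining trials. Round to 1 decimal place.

n = 16, ΣRT = 9829, M = 614.312
Σ(x−M)² = 2778337.44; s = √(2778337.44/15) = 430.375
Cutoffs: 614.312 ± 3·430.375 → [-676.8, 1905.4]
Outside: 2217 → excluded.
Retained (n=15): Σ = 7612, mean = 7612/15 = 507.467

507.5 ms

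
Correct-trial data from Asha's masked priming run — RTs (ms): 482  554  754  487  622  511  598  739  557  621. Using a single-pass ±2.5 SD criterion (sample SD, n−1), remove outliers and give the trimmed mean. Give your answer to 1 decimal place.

592.5 ms

n = 10, ΣRT = 5925, M = 592.500
Σ(x−M)² = 81982.50; s = √(81982.50/9) = 95.442
Cutoffs: 592.500 ± 2.5·95.442 → [353.9, 831.1]
No RTs fall outside the cutoffs; all 10 retained. Mean = 5925/10 = 592.500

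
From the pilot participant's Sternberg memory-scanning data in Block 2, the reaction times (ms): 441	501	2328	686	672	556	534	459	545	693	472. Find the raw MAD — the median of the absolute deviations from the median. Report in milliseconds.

Sorted: 441, 459, 472, 501, 534, 545, 556, 672, 686, 693, 2328 → median = 545
|x − 545|: 104, 44, 1783, 141, 127, 11, 11, 86, 0, 148, 73
Sorted deviations: 0, 11, 11, 44, 73, 86, 104, 127, 141, 148, 1783 → MAD = 86

86 ms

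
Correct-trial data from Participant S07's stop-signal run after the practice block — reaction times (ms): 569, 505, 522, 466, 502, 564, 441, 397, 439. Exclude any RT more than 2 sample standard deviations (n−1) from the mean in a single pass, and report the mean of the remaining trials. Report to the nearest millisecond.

n = 9, ΣRT = 4405, M = 489.444
Σ(x−M)² = 27334.22; s = √(27334.22/8) = 58.453
Cutoffs: 489.444 ± 2·58.453 → [372.5, 606.4]
No RTs fall outside the cutoffs; all 9 retained. Mean = 4405/9 = 489.444

489 ms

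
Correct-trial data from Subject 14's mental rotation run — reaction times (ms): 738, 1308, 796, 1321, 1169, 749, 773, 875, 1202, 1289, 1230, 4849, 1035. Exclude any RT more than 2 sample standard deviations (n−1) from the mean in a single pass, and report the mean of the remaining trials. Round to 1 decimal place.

n = 13, ΣRT = 17334, M = 1333.385
Σ(x−M)² = 14015243.08; s = √(14015243.08/12) = 1080.711
Cutoffs: 1333.385 ± 2·1080.711 → [-828.0, 3494.8]
Outside: 4849 → excluded.
Retained (n=12): Σ = 12485, mean = 12485/12 = 1040.417

1040.4 ms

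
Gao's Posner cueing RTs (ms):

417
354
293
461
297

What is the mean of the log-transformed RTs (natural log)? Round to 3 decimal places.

5.882

ln(RT): 6.0331, 5.8693, 5.6802, 6.1334, 5.6937
Σ ln(RT) = 29.4097
Mean = 29.4097/5 = 5.88194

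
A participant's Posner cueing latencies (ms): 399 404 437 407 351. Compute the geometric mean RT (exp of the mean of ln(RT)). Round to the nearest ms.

399 ms

ln(RT): 5.9890, 6.0014, 6.0799, 6.0088, 5.8608
Mean ln(RT) = 29.9399/5 = 5.98798
Geometric mean = exp(5.98798) = 398.61 ms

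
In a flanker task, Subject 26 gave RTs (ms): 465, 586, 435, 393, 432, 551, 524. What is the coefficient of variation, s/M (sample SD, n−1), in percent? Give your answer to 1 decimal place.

n = 7, Σ = 3386, M = 483.7143
Σ(x−M)² = 30239.429; s = √(30239.429/6) = 70.9923
CV = 70.9923 / 483.7143 = 0.14676 = 14.676%

14.7%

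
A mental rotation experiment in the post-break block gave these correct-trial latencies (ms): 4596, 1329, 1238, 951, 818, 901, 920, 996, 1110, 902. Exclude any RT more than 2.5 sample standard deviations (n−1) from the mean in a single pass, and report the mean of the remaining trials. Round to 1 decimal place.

1018.3 ms

n = 10, ΣRT = 13761, M = 1376.100
Σ(x−M)² = 11755034.90; s = √(11755034.90/9) = 1142.854
Cutoffs: 1376.100 ± 2.5·1142.854 → [-1481.0, 4233.2]
Outside: 4596 → excluded.
Retained (n=9): Σ = 9165, mean = 9165/9 = 1018.333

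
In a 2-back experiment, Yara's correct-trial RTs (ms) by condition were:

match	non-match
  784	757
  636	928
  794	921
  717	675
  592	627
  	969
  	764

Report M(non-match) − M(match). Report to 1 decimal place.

101.3 ms

M(match) = 3523/5 = 704.600
M(non-match) = 5641/7 = 805.857
Difference = 805.857 − 704.600 = 101.257 ms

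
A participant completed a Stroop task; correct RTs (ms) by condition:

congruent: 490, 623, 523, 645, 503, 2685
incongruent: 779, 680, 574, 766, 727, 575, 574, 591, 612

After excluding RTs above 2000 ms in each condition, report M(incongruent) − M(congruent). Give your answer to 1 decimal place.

96.3 ms

congruent: exclude 2685
M(congruent) = 2784/5 = 556.800
M(incongruent) = 5878/9 = 653.111
Difference = 653.111 − 556.800 = 96.311 ms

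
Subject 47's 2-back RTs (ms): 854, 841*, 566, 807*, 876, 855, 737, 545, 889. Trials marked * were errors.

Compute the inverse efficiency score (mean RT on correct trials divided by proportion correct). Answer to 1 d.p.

Correct trials (n=7): 854, 566, 876, 855, 737, 545, 889
Mean correct RT = 5322/7 = 760.2857 ms
Proportion correct = 7/9
IES = 760.2857 / (7/9) = 977.510 ms

977.5 ms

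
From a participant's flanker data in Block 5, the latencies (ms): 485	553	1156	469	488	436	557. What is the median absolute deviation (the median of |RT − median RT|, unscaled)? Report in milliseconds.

Sorted: 436, 469, 485, 488, 553, 557, 1156 → median = 488
|x − 488|: 3, 65, 668, 19, 0, 52, 69
Sorted deviations: 0, 3, 19, 52, 65, 69, 668 → MAD = 52

52 ms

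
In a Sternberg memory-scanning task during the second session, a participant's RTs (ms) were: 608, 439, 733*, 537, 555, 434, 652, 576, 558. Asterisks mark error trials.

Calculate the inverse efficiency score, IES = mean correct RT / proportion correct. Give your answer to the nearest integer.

613 ms

Correct trials (n=8): 608, 439, 537, 555, 434, 652, 576, 558
Mean correct RT = 4359/8 = 544.8750 ms
Proportion correct = 8/9
IES = 544.8750 / (8/9) = 612.984 ms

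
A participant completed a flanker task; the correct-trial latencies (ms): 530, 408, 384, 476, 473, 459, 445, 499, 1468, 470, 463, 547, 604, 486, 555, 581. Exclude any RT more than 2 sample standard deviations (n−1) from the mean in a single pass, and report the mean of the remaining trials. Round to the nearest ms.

492 ms

n = 16, ΣRT = 8848, M = 553.000
Σ(x−M)² = 945988.00; s = √(945988.00/15) = 251.129
Cutoffs: 553.000 ± 2·251.129 → [50.7, 1055.3]
Outside: 1468 → excluded.
Retained (n=15): Σ = 7380, mean = 7380/15 = 492.000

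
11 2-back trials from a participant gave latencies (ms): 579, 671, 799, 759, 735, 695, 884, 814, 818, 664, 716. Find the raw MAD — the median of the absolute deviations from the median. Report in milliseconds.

Sorted: 579, 664, 671, 695, 716, 735, 759, 799, 814, 818, 884 → median = 735
|x − 735|: 156, 64, 64, 24, 0, 40, 149, 79, 83, 71, 19
Sorted deviations: 0, 19, 24, 40, 64, 64, 71, 79, 83, 149, 156 → MAD = 64

64 ms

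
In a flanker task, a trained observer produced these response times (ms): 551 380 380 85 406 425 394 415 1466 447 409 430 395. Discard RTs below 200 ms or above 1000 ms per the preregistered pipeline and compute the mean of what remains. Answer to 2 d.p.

Excluded: 85, 1466
Retained (n=11): Σ = 4632
Mean = 4632/11 = 421.0909

421.09 ms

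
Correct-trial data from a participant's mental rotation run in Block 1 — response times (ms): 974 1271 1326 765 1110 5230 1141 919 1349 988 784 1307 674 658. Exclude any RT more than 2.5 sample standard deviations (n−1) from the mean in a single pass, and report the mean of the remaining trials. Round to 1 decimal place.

n = 14, ΣRT = 18496, M = 1321.143
Σ(x−M)² = 17209291.71; s = √(17209291.71/13) = 1150.561
Cutoffs: 1321.143 ± 2.5·1150.561 → [-1555.3, 4197.5]
Outside: 5230 → excluded.
Retained (n=13): Σ = 13266, mean = 13266/13 = 1020.462

1020.5 ms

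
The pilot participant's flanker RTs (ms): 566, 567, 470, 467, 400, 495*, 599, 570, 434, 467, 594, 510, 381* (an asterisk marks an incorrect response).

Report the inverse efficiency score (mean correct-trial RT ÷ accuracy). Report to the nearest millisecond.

606 ms

Correct trials (n=11): 566, 567, 470, 467, 400, 599, 570, 434, 467, 594, 510
Mean correct RT = 5644/11 = 513.0909 ms
Proportion correct = 11/13
IES = 513.0909 / (11/13) = 606.380 ms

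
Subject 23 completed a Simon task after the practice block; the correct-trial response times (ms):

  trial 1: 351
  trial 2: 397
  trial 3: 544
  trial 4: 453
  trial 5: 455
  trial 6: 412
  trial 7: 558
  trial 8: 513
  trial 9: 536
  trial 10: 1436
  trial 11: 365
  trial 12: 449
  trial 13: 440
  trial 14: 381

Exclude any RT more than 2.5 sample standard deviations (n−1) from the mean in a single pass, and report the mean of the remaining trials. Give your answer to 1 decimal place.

n = 14, ΣRT = 7290, M = 520.714
Σ(x−M)² = 960228.86; s = √(960228.86/13) = 271.779
Cutoffs: 520.714 ± 2.5·271.779 → [-158.7, 1200.2]
Outside: 1436 → excluded.
Retained (n=13): Σ = 5854, mean = 5854/13 = 450.308

450.3 ms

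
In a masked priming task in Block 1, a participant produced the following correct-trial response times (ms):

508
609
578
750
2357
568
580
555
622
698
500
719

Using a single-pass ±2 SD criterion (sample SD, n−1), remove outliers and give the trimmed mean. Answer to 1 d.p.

607.9 ms

n = 12, ΣRT = 9044, M = 753.667
Σ(x−M)² = 2872914.67; s = √(2872914.67/11) = 511.052
Cutoffs: 753.667 ± 2·511.052 → [-268.4, 1775.8]
Outside: 2357 → excluded.
Retained (n=11): Σ = 6687, mean = 6687/11 = 607.909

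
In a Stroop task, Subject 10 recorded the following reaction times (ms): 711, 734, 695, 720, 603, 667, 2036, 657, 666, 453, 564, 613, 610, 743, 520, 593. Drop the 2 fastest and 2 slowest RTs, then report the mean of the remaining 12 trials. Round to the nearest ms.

Sorted: 453, 520, 564, 593, 603, 610, 613, 657, 666, 667, 695, 711, 720, 734, 743, 2036
Drop lowest 2 (453, 520) and highest 2 (743, 2036)
Remaining (n=12): Σ = 7833, mean = 7833/12 = 652.750

653 ms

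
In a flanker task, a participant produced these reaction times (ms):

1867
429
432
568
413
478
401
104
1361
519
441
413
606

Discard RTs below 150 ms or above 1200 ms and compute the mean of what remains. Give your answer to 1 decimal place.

Excluded: 104, 1361, 1867
Retained (n=10): Σ = 4700
Mean = 4700/10 = 470.0000

470.0 ms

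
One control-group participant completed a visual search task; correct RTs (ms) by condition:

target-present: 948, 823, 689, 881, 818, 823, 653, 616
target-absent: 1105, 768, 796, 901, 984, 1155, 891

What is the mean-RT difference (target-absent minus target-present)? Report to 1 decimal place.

M(target-present) = 6251/8 = 781.375
M(target-absent) = 6600/7 = 942.857
Difference = 942.857 − 781.375 = 161.482 ms

161.5 ms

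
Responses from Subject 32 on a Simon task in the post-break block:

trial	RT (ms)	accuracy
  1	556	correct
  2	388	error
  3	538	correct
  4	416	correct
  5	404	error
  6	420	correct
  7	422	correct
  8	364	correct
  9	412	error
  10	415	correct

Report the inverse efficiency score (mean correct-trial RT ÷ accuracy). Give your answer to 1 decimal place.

639.0 ms

Correct trials (n=7): 556, 538, 416, 420, 422, 364, 415
Mean correct RT = 3131/7 = 447.2857 ms
Proportion correct = 7/10
IES = 447.2857 / (7/10) = 638.980 ms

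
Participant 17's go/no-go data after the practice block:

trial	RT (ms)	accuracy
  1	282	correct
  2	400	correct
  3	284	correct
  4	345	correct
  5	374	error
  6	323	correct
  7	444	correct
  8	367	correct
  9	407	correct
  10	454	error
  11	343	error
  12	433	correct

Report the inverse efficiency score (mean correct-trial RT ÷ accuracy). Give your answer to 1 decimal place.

Correct trials (n=9): 282, 400, 284, 345, 323, 444, 367, 407, 433
Mean correct RT = 3285/9 = 365.0000 ms
Proportion correct = 9/12
IES = 365.0000 / (9/12) = 486.667 ms

486.7 ms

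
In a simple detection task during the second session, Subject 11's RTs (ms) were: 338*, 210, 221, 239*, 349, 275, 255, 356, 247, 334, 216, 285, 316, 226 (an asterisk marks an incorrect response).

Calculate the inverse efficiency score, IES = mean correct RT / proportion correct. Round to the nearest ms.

320 ms

Correct trials (n=12): 210, 221, 349, 275, 255, 356, 247, 334, 216, 285, 316, 226
Mean correct RT = 3290/12 = 274.1667 ms
Proportion correct = 12/14
IES = 274.1667 / (12/14) = 319.861 ms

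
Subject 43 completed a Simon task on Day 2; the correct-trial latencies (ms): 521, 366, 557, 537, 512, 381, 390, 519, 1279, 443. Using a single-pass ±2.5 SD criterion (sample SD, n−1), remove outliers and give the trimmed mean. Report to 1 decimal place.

469.6 ms

n = 10, ΣRT = 5505, M = 550.500
Σ(x−M)² = 634368.50; s = √(634368.50/9) = 265.491
Cutoffs: 550.500 ± 2.5·265.491 → [-113.2, 1214.2]
Outside: 1279 → excluded.
Retained (n=9): Σ = 4226, mean = 4226/9 = 469.556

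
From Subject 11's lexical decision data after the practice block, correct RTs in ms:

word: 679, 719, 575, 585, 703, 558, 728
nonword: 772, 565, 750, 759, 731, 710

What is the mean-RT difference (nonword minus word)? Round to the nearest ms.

65 ms

M(word) = 4547/7 = 649.571
M(nonword) = 4287/6 = 714.500
Difference = 714.500 − 649.571 = 64.929 ms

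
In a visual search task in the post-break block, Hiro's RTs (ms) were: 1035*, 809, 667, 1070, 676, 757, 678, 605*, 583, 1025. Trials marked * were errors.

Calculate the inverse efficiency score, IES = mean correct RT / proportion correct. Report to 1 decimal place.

978.9 ms

Correct trials (n=8): 809, 667, 1070, 676, 757, 678, 583, 1025
Mean correct RT = 6265/8 = 783.1250 ms
Proportion correct = 8/10
IES = 783.1250 / (8/10) = 978.906 ms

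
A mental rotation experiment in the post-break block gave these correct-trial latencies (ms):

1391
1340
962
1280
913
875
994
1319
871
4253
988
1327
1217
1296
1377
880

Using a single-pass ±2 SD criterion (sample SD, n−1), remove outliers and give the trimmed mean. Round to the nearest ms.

1135 ms

n = 16, ΣRT = 21283, M = 1330.188
Σ(x−M)² = 9725892.44; s = √(9725892.44/15) = 805.228
Cutoffs: 1330.188 ± 2·805.228 → [-280.3, 2940.6]
Outside: 4253 → excluded.
Retained (n=15): Σ = 17030, mean = 17030/15 = 1135.333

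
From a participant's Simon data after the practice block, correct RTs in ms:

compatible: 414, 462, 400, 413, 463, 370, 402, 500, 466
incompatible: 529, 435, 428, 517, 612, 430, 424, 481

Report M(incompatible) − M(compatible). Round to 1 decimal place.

M(compatible) = 3890/9 = 432.222
M(incompatible) = 3856/8 = 482.000
Difference = 482.000 − 432.222 = 49.778 ms

49.8 ms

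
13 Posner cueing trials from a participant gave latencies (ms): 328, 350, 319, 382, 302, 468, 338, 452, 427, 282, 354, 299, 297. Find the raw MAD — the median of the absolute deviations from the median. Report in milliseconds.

Sorted: 282, 297, 299, 302, 319, 328, 338, 350, 354, 382, 427, 452, 468 → median = 338
|x − 338|: 10, 12, 19, 44, 36, 130, 0, 114, 89, 56, 16, 39, 41
Sorted deviations: 0, 10, 12, 16, 19, 36, 39, 41, 44, 56, 89, 114, 130 → MAD = 39

39 ms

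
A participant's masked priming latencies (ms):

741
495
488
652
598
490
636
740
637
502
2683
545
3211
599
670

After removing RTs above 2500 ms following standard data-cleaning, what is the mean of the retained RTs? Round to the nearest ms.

599 ms

Excluded: 2683, 3211
Retained (n=13): Σ = 7793
Mean = 7793/13 = 599.4615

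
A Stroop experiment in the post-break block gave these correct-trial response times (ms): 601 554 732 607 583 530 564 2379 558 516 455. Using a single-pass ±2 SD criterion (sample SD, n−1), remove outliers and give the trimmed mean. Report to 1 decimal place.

n = 11, ΣRT = 8079, M = 734.455
Σ(x−M)² = 3021902.73; s = √(3021902.73/10) = 549.718
Cutoffs: 734.455 ± 2·549.718 → [-365.0, 1833.9]
Outside: 2379 → excluded.
Retained (n=10): Σ = 5700, mean = 5700/10 = 570.000

570.0 ms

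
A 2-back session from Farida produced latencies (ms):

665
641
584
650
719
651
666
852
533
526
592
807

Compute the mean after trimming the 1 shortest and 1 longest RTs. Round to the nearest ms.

Sorted: 526, 533, 584, 592, 641, 650, 651, 665, 666, 719, 807, 852
Drop lowest 1 (526) and highest 1 (852)
Remaining (n=10): Σ = 6508, mean = 6508/10 = 650.800

651 ms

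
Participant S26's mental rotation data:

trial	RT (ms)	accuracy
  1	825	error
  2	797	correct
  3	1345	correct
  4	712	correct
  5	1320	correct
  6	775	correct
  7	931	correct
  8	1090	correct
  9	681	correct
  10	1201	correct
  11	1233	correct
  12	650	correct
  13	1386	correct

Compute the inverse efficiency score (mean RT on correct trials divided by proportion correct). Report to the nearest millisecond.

Correct trials (n=12): 797, 1345, 712, 1320, 775, 931, 1090, 681, 1201, 1233, 650, 1386
Mean correct RT = 12121/12 = 1010.0833 ms
Proportion correct = 12/13
IES = 1010.0833 / (12/13) = 1094.257 ms

1094 ms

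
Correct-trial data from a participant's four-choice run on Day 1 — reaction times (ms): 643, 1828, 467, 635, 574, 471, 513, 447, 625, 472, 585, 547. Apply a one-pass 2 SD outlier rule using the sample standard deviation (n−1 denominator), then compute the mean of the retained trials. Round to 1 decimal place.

n = 12, ΣRT = 7807, M = 650.583
Σ(x−M)² = 1566380.92; s = √(1566380.92/11) = 377.357
Cutoffs: 650.583 ± 2·377.357 → [-104.1, 1405.3]
Outside: 1828 → excluded.
Retained (n=11): Σ = 5979, mean = 5979/11 = 543.545

543.5 ms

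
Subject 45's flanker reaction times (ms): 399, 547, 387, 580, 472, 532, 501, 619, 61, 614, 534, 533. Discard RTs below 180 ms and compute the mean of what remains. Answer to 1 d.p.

519.8 ms

Excluded: 61
Retained (n=11): Σ = 5718
Mean = 5718/11 = 519.8182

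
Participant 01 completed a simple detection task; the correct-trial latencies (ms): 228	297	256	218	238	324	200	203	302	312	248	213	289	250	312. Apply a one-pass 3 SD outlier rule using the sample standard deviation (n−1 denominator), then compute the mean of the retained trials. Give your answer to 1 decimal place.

259.3 ms

n = 15, ΣRT = 3890, M = 259.333
Σ(x−M)² = 26061.33; s = √(26061.33/14) = 43.145
Cutoffs: 259.333 ± 3·43.145 → [129.9, 388.8]
No RTs fall outside the cutoffs; all 15 retained. Mean = 3890/15 = 259.333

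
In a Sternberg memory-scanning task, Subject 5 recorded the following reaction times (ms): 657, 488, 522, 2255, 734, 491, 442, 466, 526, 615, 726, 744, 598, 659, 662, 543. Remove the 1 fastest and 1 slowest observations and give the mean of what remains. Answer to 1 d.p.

602.2 ms

Sorted: 442, 466, 488, 491, 522, 526, 543, 598, 615, 657, 659, 662, 726, 734, 744, 2255
Drop lowest 1 (442) and highest 1 (2255)
Remaining (n=14): Σ = 8431, mean = 8431/14 = 602.214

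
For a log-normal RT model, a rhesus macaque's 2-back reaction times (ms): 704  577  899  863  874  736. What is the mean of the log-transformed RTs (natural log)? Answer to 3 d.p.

ln(RT): 6.5568, 6.3578, 6.8013, 6.7604, 6.7731, 6.6012
Σ ln(RT) = 39.8506
Mean = 39.8506/6 = 6.64177

6.642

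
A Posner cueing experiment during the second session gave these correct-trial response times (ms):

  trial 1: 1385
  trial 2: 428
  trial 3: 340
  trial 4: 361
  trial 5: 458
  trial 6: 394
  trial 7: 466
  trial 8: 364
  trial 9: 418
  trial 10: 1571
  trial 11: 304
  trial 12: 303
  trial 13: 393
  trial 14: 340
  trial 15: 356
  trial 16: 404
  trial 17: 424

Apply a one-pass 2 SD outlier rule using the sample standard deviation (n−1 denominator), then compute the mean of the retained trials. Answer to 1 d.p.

n = 17, ΣRT = 8709, M = 512.294
Σ(x−M)² = 2167179.53; s = √(2167179.53/16) = 368.034
Cutoffs: 512.294 ± 2·368.034 → [-223.8, 1248.4]
Outside: 1385, 1571 → excluded.
Retained (n=15): Σ = 5753, mean = 5753/15 = 383.533

383.5 ms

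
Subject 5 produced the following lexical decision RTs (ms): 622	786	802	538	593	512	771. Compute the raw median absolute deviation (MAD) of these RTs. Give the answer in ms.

110 ms

Sorted: 512, 538, 593, 622, 771, 786, 802 → median = 622
|x − 622|: 0, 164, 180, 84, 29, 110, 149
Sorted deviations: 0, 29, 84, 110, 149, 164, 180 → MAD = 110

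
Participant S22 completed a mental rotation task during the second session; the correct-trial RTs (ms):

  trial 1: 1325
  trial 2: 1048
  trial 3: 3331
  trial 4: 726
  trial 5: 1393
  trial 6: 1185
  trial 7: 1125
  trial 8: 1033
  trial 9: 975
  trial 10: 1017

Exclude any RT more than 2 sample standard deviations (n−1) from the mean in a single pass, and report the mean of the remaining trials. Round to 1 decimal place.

1091.9 ms

n = 10, ΣRT = 13158, M = 1315.800
Σ(x−M)² = 4825571.60; s = √(4825571.60/9) = 732.239
Cutoffs: 1315.800 ± 2·732.239 → [-148.7, 2780.3]
Outside: 3331 → excluded.
Retained (n=9): Σ = 9827, mean = 9827/9 = 1091.889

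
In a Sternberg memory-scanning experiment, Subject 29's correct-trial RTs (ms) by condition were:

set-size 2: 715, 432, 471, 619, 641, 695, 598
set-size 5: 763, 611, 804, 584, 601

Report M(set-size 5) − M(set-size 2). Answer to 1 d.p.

76.7 ms

M(set-size 2) = 4171/7 = 595.857
M(set-size 5) = 3363/5 = 672.600
Difference = 672.600 − 595.857 = 76.743 ms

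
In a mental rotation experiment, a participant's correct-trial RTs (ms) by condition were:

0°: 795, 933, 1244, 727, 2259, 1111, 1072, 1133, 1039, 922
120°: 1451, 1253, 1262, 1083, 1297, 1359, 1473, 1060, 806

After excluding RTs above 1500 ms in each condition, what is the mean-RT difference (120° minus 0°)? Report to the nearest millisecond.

0°: exclude 2259
M(0°) = 8976/9 = 997.333
M(120°) = 11044/9 = 1227.111
Difference = 1227.111 − 997.333 = 229.778 ms

230 ms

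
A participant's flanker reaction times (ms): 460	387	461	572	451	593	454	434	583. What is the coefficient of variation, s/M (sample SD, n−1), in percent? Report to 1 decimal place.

n = 9, Σ = 4395, M = 488.3333
Σ(x−M)² = 44260.000; s = √(44260.000/8) = 74.3808
CV = 74.3808 / 488.3333 = 0.15232 = 15.232%

15.2%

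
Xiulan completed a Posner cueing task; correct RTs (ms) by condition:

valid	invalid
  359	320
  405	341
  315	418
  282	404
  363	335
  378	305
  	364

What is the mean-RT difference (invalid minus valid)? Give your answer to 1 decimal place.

5.0 ms

M(valid) = 2102/6 = 350.333
M(invalid) = 2487/7 = 355.286
Difference = 355.286 − 350.333 = 4.952 ms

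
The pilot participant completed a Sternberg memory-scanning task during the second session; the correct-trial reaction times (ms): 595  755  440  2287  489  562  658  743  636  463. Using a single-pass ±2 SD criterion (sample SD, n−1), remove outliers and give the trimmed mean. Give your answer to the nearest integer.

n = 10, ΣRT = 7628, M = 762.800
Σ(x−M)² = 2688223.60; s = √(2688223.60/9) = 546.527
Cutoffs: 762.800 ± 2·546.527 → [-330.3, 1855.9]
Outside: 2287 → excluded.
Retained (n=9): Σ = 5341, mean = 5341/9 = 593.444

593 ms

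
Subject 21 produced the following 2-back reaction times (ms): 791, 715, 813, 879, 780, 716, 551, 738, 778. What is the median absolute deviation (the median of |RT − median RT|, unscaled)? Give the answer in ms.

40 ms

Sorted: 551, 715, 716, 738, 778, 780, 791, 813, 879 → median = 778
|x − 778|: 13, 63, 35, 101, 2, 62, 227, 40, 0
Sorted deviations: 0, 2, 13, 35, 40, 62, 63, 101, 227 → MAD = 40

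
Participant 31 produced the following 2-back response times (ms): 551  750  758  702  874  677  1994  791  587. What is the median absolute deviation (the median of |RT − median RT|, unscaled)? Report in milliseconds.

Sorted: 551, 587, 677, 702, 750, 758, 791, 874, 1994 → median = 750
|x − 750|: 199, 0, 8, 48, 124, 73, 1244, 41, 163
Sorted deviations: 0, 8, 41, 48, 73, 124, 163, 199, 1244 → MAD = 73

73 ms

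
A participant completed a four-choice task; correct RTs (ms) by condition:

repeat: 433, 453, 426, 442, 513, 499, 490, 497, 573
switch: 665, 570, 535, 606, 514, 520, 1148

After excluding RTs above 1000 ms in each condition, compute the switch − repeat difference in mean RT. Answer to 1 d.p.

switch: exclude 1148
M(repeat) = 4326/9 = 480.667
M(switch) = 3410/6 = 568.333
Difference = 568.333 − 480.667 = 87.667 ms

87.7 ms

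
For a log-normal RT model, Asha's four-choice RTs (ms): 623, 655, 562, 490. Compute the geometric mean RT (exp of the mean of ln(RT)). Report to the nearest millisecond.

ln(RT): 6.4345, 6.4846, 6.3315, 6.1944
Mean ln(RT) = 25.4451/4 = 6.36127
Geometric mean = exp(6.36127) = 578.98 ms

579 ms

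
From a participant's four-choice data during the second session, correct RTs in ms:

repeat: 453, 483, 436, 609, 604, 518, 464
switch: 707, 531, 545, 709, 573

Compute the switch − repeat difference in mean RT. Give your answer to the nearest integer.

103 ms

M(repeat) = 3567/7 = 509.571
M(switch) = 3065/5 = 613.000
Difference = 613.000 − 509.571 = 103.429 ms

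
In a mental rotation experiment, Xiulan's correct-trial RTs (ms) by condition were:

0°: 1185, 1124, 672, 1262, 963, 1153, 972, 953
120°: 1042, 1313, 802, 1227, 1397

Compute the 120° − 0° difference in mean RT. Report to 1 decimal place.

M(0°) = 8284/8 = 1035.500
M(120°) = 5781/5 = 1156.200
Difference = 1156.200 − 1035.500 = 120.700 ms

120.7 ms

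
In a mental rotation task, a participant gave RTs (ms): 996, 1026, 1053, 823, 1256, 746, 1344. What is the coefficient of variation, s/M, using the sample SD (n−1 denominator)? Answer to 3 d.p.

0.207

n = 7, Σ = 7244, M = 1034.8571
Σ(x−M)² = 274712.857; s = √(274712.857/6) = 213.9754
CV = 213.9754 / 1034.8571 = 0.20677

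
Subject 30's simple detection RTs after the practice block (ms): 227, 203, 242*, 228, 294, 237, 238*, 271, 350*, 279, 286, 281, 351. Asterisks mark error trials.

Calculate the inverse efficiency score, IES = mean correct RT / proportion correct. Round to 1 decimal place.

Correct trials (n=10): 227, 203, 228, 294, 237, 271, 279, 286, 281, 351
Mean correct RT = 2657/10 = 265.7000 ms
Proportion correct = 10/13
IES = 265.7000 / (10/13) = 345.410 ms

345.4 ms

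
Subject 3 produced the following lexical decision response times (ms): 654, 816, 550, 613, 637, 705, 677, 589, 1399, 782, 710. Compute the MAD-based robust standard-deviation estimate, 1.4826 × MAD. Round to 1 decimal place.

Sorted: 550, 589, 613, 637, 654, 677, 705, 710, 782, 816, 1399 → median = 677
|x − 677| sorted: 0, 23, 28, 33, 40, 64, 88, 105, 127, 139, 722 → MAD = 64
Robust SD ≈ 1.4826 × 64 = 94.886

94.9 ms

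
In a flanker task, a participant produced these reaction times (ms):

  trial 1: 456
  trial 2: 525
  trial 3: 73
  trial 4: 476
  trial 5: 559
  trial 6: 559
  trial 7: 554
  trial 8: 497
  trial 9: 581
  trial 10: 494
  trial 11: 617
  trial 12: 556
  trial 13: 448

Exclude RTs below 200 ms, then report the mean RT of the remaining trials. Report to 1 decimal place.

526.8 ms

Excluded: 73
Retained (n=12): Σ = 6322
Mean = 6322/12 = 526.8333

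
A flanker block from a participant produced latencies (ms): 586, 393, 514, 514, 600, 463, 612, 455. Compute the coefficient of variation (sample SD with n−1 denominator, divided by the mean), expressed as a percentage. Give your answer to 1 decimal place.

15.1%

n = 8, Σ = 4137, M = 517.1250
Σ(x−M)² = 42828.875; s = √(42828.875/7) = 78.2203
CV = 78.2203 / 517.1250 = 0.15126 = 15.126%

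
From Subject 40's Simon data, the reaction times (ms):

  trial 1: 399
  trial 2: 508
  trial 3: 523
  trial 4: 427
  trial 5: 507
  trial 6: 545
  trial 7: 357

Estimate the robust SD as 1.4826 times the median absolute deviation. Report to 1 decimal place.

Sorted: 357, 399, 427, 507, 508, 523, 545 → median = 507
|x − 507| sorted: 0, 1, 16, 38, 80, 108, 150 → MAD = 38
Robust SD ≈ 1.4826 × 38 = 56.339

56.3 ms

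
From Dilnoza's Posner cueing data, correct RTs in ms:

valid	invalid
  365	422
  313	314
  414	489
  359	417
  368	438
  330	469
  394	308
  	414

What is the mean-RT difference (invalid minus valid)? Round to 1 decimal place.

45.6 ms

M(valid) = 2543/7 = 363.286
M(invalid) = 3271/8 = 408.875
Difference = 408.875 − 363.286 = 45.589 ms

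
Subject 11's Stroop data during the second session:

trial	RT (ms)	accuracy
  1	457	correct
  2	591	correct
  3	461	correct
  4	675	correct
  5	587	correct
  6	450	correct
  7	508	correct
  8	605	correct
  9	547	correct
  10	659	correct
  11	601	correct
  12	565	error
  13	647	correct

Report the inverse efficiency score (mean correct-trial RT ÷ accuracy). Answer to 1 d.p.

612.8 ms

Correct trials (n=12): 457, 591, 461, 675, 587, 450, 508, 605, 547, 659, 601, 647
Mean correct RT = 6788/12 = 565.6667 ms
Proportion correct = 12/13
IES = 565.6667 / (12/13) = 612.806 ms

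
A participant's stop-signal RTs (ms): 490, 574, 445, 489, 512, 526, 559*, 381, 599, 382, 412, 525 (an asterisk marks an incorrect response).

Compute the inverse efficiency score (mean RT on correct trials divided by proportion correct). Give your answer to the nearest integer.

529 ms

Correct trials (n=11): 490, 574, 445, 489, 512, 526, 381, 599, 382, 412, 525
Mean correct RT = 5335/11 = 485.0000 ms
Proportion correct = 11/12
IES = 485.0000 / (11/12) = 529.091 ms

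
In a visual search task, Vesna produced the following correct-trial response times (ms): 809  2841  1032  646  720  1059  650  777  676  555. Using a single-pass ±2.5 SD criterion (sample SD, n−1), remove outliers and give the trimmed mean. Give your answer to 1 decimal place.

n = 10, ΣRT = 9765, M = 976.500
Σ(x−M)² = 4103690.50; s = √(4103690.50/9) = 675.252
Cutoffs: 976.500 ± 2.5·675.252 → [-711.6, 2664.6]
Outside: 2841 → excluded.
Retained (n=9): Σ = 6924, mean = 6924/9 = 769.333

769.3 ms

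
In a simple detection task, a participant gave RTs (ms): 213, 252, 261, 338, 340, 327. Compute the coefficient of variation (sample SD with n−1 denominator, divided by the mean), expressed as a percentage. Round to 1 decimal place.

n = 6, Σ = 1731, M = 288.5000
Σ(x−M)² = 14373.500; s = √(14373.500/5) = 53.6162
CV = 53.6162 / 288.5000 = 0.18584 = 18.584%

18.6%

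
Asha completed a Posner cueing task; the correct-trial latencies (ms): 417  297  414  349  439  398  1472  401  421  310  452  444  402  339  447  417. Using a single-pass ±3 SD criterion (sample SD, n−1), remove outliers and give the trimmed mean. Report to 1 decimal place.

n = 16, ΣRT = 7419, M = 463.688
Σ(x−M)² = 1118911.44; s = √(1118911.44/15) = 273.119
Cutoffs: 463.688 ± 3·273.119 → [-355.7, 1283.0]
Outside: 1472 → excluded.
Retained (n=15): Σ = 5947, mean = 5947/15 = 396.467

396.5 ms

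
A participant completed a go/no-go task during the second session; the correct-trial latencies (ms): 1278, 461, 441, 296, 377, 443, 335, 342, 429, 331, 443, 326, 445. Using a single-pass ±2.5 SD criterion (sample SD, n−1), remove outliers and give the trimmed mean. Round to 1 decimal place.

389.1 ms

n = 13, ΣRT = 5947, M = 457.462
Σ(x−M)² = 769097.23; s = √(769097.23/12) = 253.163
Cutoffs: 457.462 ± 2.5·253.163 → [-175.4, 1090.4]
Outside: 1278 → excluded.
Retained (n=12): Σ = 4669, mean = 4669/12 = 389.083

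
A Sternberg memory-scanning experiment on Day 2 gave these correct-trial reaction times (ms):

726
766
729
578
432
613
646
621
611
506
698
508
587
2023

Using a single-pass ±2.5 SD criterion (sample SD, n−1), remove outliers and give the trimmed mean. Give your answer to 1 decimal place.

n = 14, ΣRT = 10044, M = 717.429
Σ(x−M)² = 1950577.43; s = √(1950577.43/13) = 387.356
Cutoffs: 717.429 ± 2.5·387.356 → [-251.0, 1685.8]
Outside: 2023 → excluded.
Retained (n=13): Σ = 8021, mean = 8021/13 = 617.000

617.0 ms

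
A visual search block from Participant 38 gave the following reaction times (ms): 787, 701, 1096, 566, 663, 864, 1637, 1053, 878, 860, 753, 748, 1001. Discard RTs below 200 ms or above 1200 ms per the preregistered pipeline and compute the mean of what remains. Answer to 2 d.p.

Excluded: 1637
Retained (n=12): Σ = 9970
Mean = 9970/12 = 830.8333

830.83 ms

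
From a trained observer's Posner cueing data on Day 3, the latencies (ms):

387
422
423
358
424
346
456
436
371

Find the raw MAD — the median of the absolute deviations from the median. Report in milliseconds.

34 ms

Sorted: 346, 358, 371, 387, 422, 423, 424, 436, 456 → median = 422
|x − 422|: 35, 0, 1, 64, 2, 76, 34, 14, 51
Sorted deviations: 0, 1, 2, 14, 34, 35, 51, 64, 76 → MAD = 34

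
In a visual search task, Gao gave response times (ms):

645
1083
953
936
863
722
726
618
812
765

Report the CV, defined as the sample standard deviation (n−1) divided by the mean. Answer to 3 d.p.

n = 10, Σ = 8123, M = 812.3000
Σ(x−M)² = 194528.100; s = √(194528.100/9) = 147.0178
CV = 147.0178 / 812.3000 = 0.18099

0.181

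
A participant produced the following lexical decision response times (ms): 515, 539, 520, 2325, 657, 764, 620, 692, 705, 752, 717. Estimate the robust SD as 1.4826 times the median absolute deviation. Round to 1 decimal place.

106.7 ms

Sorted: 515, 520, 539, 620, 657, 692, 705, 717, 752, 764, 2325 → median = 692
|x − 692| sorted: 0, 13, 25, 35, 60, 72, 72, 153, 172, 177, 1633 → MAD = 72
Robust SD ≈ 1.4826 × 72 = 106.747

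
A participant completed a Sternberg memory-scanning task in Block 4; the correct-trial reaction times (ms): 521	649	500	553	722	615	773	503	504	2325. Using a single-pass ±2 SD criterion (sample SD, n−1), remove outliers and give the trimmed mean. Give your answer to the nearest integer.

593 ms

n = 10, ΣRT = 7665, M = 766.500
Σ(x−M)² = 2782916.50; s = √(2782916.50/9) = 556.069
Cutoffs: 766.500 ± 2·556.069 → [-345.6, 1878.6]
Outside: 2325 → excluded.
Retained (n=9): Σ = 5340, mean = 5340/9 = 593.333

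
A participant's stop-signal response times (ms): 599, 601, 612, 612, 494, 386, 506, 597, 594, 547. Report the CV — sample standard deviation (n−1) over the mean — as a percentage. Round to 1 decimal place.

n = 10, Σ = 5548, M = 554.8000
Σ(x−M)² = 48581.600; s = √(48581.600/9) = 73.4708
CV = 73.4708 / 554.8000 = 0.13243 = 13.243%

13.2%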